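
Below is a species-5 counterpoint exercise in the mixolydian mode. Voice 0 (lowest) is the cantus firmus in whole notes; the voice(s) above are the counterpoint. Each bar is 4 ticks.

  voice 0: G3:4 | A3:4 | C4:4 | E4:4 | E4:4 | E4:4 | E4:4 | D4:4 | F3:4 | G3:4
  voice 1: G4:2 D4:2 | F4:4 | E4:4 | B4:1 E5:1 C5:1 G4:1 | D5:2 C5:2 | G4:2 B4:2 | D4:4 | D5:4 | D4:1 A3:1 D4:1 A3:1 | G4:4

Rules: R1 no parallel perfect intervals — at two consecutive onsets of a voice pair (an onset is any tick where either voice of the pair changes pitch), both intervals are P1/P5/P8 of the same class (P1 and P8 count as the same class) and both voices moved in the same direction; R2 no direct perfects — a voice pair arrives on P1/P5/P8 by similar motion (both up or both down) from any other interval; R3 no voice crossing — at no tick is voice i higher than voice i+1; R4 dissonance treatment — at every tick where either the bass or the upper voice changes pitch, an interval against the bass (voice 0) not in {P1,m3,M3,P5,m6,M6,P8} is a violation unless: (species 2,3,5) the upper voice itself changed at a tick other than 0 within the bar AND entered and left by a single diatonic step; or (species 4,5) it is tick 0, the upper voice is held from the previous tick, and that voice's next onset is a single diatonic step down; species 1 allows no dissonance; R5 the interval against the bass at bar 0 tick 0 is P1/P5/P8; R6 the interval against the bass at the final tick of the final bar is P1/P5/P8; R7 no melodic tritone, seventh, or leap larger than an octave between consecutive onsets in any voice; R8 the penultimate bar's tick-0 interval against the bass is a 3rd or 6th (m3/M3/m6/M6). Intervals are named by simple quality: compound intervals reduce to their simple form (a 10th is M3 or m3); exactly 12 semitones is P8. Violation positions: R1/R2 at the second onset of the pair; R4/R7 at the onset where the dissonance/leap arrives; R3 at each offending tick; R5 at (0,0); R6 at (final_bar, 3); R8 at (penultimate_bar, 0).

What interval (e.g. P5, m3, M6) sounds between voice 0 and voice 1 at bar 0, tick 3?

P5

voice 0=G3 voice 1=D4 -> P5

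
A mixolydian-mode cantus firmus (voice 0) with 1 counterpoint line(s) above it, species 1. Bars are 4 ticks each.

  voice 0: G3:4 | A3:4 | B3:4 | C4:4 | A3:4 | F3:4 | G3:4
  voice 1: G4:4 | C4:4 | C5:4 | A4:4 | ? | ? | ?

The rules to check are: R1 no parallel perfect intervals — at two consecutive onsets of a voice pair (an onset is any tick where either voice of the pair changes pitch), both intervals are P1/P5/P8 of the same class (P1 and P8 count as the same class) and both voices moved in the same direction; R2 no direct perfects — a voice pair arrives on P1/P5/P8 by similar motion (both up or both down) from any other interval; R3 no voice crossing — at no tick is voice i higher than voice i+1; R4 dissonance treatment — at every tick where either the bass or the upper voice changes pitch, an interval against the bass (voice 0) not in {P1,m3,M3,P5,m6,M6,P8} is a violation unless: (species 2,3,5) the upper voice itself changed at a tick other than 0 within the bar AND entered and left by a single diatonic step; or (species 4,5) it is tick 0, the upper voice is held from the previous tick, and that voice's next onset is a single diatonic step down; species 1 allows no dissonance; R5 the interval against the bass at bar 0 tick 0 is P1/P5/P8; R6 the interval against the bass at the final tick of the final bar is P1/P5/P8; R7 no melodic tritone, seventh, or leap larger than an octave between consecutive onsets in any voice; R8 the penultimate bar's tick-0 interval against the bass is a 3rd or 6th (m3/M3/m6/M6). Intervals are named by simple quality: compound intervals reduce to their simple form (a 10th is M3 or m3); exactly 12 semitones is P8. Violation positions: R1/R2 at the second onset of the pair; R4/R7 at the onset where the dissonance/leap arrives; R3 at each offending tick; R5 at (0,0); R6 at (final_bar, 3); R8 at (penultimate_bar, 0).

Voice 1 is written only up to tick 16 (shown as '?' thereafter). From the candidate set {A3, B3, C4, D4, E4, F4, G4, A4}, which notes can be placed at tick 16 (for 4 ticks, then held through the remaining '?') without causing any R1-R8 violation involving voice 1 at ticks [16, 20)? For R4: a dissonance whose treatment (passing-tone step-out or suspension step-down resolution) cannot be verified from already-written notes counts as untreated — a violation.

A3: violates R2
B3: violates R4,R7
C4: legal
D4: violates R4
E4: violates R2
F4: legal
G4: violates R4
A4: legal

{A4, C4, F4}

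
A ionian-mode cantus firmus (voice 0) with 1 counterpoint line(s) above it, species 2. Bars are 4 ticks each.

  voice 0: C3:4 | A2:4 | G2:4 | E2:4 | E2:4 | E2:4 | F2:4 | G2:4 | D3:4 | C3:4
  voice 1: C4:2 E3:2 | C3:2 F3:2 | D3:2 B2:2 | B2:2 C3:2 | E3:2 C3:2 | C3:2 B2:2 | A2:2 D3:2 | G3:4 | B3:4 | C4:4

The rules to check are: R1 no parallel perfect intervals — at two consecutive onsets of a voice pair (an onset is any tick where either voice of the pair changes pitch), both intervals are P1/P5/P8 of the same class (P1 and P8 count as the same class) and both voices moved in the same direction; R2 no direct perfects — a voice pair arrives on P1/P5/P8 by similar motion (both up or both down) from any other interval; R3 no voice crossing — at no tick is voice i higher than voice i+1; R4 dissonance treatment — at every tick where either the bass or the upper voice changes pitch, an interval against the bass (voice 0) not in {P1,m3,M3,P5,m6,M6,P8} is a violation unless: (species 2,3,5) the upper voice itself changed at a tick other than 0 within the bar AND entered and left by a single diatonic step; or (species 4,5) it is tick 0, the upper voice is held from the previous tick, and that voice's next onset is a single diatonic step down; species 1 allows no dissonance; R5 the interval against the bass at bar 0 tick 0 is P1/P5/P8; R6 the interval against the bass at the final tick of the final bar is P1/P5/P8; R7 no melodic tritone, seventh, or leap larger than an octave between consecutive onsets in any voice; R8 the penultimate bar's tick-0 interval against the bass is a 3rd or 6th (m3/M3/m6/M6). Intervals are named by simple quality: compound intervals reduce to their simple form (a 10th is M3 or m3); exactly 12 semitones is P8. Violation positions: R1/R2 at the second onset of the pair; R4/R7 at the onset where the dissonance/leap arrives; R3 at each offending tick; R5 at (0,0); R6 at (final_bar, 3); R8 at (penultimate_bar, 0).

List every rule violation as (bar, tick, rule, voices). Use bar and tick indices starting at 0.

bar 0: v0=C3 v1=C4 downbeat P8
bar 1: v0=A2 v1=C3 downbeat m3
bar 2: v0=G2 v1=D3 downbeat P5
bar 3: v0=E2 v1=B2 downbeat P5
bar 4: v0=E2 v1=E3 downbeat P8
bar 5: v0=E2 v1=C3 downbeat m6
bar 6: v0=F2 v1=A2 downbeat M3
bar 7: v0=G2 v1=G3 downbeat P8
bar 8: v0=D3 v1=B3 downbeat M6
bar 9: v0=C3 v1=C4 downbeat P8
  -> R2 @ bar 2 tick 0 v(0, 1): A2/F3 m6 -> G2/D3 P5 similar
  -> R2 @ bar 7 tick 0 v(0, 1): F2/D3 M6 -> G2/G3 P8 similar

(2, 0, R2, (0, 1))
(7, 0, R2, (0, 1))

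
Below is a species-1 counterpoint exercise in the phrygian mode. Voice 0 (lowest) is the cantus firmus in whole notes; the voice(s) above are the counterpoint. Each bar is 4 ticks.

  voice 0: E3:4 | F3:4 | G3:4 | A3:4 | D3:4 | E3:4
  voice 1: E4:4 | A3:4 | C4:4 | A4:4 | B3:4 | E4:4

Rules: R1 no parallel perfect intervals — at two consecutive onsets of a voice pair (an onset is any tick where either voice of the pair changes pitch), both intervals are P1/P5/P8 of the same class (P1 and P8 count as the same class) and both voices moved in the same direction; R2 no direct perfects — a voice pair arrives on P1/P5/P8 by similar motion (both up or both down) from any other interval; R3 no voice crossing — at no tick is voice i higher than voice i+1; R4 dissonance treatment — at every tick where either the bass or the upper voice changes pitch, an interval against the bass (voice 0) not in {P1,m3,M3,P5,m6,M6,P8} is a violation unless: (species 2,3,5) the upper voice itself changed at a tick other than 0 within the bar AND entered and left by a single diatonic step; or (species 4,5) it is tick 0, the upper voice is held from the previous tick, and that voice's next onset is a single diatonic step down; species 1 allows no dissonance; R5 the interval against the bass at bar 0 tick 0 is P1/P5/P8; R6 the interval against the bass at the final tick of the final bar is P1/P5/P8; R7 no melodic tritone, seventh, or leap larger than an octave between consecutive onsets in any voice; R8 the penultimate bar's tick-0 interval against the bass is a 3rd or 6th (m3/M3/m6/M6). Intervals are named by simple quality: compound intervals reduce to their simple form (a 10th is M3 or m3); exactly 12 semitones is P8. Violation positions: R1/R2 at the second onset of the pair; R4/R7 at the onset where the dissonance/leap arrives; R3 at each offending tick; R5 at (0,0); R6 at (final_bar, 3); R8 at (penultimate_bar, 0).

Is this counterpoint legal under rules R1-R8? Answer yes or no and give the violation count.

bar 0: v0=E3 v1=E4 (P8)
bar 1: v0=F3 v1=A3 (M3)
bar 2: v0=G3 v1=C4 (P4)
bar 3: v0=A3 v1=A4 (P8)
bar 4: v0=D3 v1=B3 (M6)
bar 5: v0=E3 v1=E4 (P8)
  R4 @ bar2.0: G3/C4 P4 untreated
  R2 @ bar3.0: G3/C4 P4 -> A3/A4 P8 similar
  R7 @ bar4.0: A4->B3 leap 10st
  R2 @ bar5.0: D3/B3 M6 -> E3/E4 P8 similar

No (4 violations)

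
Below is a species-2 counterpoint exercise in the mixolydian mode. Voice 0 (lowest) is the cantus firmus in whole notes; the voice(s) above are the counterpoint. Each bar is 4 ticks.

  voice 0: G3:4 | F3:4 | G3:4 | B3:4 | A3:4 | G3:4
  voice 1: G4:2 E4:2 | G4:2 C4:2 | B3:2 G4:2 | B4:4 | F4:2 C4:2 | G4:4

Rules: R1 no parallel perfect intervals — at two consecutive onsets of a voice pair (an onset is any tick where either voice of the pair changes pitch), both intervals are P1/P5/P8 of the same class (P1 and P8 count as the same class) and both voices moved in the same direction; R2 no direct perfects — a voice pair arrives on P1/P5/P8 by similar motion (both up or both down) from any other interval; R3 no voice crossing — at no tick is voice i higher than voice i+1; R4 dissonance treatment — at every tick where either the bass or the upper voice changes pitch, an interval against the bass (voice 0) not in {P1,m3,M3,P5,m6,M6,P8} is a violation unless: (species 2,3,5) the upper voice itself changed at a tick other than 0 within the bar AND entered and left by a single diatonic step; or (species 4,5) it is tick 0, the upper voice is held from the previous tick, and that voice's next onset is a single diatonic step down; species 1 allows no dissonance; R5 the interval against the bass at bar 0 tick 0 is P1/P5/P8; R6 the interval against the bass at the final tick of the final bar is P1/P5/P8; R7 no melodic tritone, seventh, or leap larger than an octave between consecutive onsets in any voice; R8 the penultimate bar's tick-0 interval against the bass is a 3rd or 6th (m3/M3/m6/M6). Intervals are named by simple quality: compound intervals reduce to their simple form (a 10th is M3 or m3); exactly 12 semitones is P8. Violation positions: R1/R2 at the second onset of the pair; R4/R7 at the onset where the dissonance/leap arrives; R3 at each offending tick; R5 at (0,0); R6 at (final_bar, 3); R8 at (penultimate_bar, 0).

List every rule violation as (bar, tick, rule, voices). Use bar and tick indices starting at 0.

bar 0: v0=G3 v1=G4 downbeat P8
bar 1: v0=F3 v1=G4 downbeat M2
bar 2: v0=G3 v1=B3 downbeat M3
bar 3: v0=B3 v1=B4 downbeat P8
bar 4: v0=A3 v1=F4 downbeat m6
bar 5: v0=G3 v1=G4 downbeat P8
  -> R4 @ bar 1 tick 0 v(0, 1): F3/G4 M2 untreated
  -> R1 @ bar 3 tick 0 v(0, 1): G3/G4 P8 -> B3/B4 P8 similar
  -> R7 @ bar 4 tick 0 v(1,): B4->F4 leap 6st

(1, 0, R4, (0, 1))
(3, 0, R1, (0, 1))
(4, 0, R7, (1,))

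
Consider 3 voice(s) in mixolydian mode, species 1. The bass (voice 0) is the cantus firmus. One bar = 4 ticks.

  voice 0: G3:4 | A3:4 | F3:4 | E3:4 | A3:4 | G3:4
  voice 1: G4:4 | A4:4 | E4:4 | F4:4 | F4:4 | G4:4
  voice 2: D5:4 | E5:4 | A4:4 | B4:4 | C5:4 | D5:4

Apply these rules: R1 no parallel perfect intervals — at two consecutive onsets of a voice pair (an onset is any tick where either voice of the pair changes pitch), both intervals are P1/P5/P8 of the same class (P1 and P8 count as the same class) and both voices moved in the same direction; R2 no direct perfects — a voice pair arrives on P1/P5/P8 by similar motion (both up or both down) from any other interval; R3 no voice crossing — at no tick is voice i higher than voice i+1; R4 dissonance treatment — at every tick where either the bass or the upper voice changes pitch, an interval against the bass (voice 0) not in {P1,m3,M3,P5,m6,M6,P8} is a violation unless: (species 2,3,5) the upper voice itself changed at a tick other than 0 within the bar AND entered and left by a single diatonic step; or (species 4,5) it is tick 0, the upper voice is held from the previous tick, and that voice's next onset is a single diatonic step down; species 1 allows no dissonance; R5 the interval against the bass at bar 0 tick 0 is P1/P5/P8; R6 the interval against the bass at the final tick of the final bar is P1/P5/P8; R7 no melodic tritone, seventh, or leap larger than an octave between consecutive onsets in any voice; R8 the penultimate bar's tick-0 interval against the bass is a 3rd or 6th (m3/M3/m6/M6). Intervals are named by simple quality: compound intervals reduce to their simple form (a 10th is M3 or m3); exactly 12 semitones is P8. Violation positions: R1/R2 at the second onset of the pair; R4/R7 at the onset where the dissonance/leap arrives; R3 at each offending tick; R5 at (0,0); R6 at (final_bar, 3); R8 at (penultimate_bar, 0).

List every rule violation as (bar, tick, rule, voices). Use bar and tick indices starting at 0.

bar 0: v0=G3 v1=G4 v2=D5 downbeat P5
bar 1: v0=A3 v1=A4 v2=E5 downbeat P5
bar 2: v0=F3 v1=E4 v2=A4 downbeat M3
bar 3: v0=E3 v1=F4 v2=B4 downbeat P5
bar 4: v0=A3 v1=F4 v2=C5 downbeat m3
bar 5: v0=G3 v1=G4 v2=D5 downbeat P5
  -> R1 @ bar 1 tick 0 v(0, 1): G3/G4 P8 -> A3/A4 P8 similar
  -> R1 @ bar 1 tick 0 v(0, 2): G3/D5 P5 -> A3/E5 P5 similar
  -> R1 @ bar 1 tick 0 v(1, 2): G4/D5 P5 -> A4/E5 P5 similar
  -> R4 @ bar 2 tick 0 v(0, 1): F3/E4 M7 untreated
  -> R4 @ bar 3 tick 0 v(0, 1): E3/F4 m2 untreated
  -> R1 @ bar 5 tick 0 v(1, 2): F4/C5 P5 -> G4/D5 P5 similar

(1, 0, R1, (0, 1))
(1, 0, R1, (0, 2))
(1, 0, R1, (1, 2))
(2, 0, R4, (0, 1))
(3, 0, R4, (0, 1))
(5, 0, R1, (1, 2))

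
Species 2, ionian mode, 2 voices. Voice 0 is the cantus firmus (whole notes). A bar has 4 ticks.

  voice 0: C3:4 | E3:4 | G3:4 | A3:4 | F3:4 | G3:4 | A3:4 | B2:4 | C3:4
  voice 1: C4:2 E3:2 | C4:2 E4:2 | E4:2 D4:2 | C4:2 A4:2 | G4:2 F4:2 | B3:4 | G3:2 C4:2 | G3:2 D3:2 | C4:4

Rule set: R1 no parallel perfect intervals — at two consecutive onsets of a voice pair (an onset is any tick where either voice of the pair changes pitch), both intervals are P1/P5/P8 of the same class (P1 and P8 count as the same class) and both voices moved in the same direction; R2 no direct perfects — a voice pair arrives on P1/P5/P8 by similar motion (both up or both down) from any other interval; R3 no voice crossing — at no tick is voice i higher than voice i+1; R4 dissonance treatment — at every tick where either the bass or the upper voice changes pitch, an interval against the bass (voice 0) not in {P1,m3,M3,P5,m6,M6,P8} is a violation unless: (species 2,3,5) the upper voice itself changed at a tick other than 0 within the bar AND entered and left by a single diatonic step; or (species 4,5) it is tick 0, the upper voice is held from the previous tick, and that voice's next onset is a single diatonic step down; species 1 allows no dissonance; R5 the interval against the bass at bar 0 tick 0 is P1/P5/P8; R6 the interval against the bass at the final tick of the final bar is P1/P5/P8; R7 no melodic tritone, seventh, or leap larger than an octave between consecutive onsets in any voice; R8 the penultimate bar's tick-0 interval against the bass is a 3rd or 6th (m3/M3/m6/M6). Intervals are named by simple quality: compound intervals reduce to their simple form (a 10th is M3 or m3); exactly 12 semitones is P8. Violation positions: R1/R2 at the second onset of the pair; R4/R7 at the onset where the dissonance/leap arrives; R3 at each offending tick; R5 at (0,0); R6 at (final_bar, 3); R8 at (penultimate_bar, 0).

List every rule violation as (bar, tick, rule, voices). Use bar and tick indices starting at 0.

(4, 0, R4, (0, 1))
(5, 0, R7, (1,))
(6, 0, R3, (0, 1))
(6, 0, R4, (0, 1))
(6, 1, R3, (0, 1))
(7, 0, R7, (0,))
(8, 0, R2, (0, 1))
(8, 0, R7, (1,))

bar 0: v0=C3 v1=C4 downbeat P8
bar 1: v0=E3 v1=C4 downbeat m6
bar 2: v0=G3 v1=E4 downbeat M6
bar 3: v0=A3 v1=C4 downbeat m3
bar 4: v0=F3 v1=G4 downbeat M2
bar 5: v0=G3 v1=B3 downbeat M3
bar 6: v0=A3 v1=G3 downbeat M2
bar 7: v0=B2 v1=G3 downbeat m6
bar 8: v0=C3 v1=C4 downbeat P8
  -> R4 @ bar 4 tick 0 v(0, 1): F3/G4 M2 untreated
  -> R7 @ bar 5 tick 0 v(1,): F4->B3 leap 6st
  -> R3 @ bar 6 tick 0 v(0, 1): A3 above G3
  -> R4 @ bar 6 tick 0 v(0, 1): A3/G3 M2 untreated
  -> R3 @ bar 6 tick 1 v(0, 1): A3 above G3
  -> R7 @ bar 7 tick 0 v(0,): A3->B2 leap 10st
  -> R2 @ bar 8 tick 0 v(0, 1): B2/D3 m3 -> C3/C4 P8 similar
  -> R7 @ bar 8 tick 0 v(1,): D3->C4 leap 10st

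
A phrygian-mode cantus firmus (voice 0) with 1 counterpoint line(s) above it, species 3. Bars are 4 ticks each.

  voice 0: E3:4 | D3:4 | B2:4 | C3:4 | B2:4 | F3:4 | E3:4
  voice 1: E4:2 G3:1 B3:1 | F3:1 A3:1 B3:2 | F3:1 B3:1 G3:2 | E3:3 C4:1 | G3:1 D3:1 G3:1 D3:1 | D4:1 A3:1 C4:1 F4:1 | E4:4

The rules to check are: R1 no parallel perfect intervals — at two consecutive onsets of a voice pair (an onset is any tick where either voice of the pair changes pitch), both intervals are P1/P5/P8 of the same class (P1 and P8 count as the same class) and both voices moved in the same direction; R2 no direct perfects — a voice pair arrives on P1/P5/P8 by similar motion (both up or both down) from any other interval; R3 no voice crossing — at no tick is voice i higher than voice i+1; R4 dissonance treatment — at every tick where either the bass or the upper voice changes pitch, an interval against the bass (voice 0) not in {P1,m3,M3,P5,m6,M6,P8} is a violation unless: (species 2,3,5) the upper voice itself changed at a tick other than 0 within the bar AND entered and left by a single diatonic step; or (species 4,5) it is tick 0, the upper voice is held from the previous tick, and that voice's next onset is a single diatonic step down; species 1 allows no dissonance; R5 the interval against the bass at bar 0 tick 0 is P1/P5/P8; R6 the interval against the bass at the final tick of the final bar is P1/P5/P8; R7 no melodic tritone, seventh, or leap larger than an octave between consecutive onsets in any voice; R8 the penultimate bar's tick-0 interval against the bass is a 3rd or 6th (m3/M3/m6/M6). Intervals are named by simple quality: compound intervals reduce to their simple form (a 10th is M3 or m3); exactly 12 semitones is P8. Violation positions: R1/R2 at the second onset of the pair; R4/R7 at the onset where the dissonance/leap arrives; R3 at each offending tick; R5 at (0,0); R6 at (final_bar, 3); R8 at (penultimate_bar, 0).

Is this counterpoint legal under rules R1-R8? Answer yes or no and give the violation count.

bar 0: v0=E3 v1=E4 (P8)
bar 1: v0=D3 v1=F3 (m3)
bar 2: v0=B2 v1=F3 (TT)
bar 3: v0=C3 v1=E3 (M3)
bar 4: v0=B2 v1=G3 (m6)
bar 5: v0=F3 v1=D4 (M6)
bar 6: v0=E3 v1=E4 (P8)
  R7 @ bar1.0: B3->F3 leap 6st
  R4 @ bar2.0: B2/F3 TT untreated
  R7 @ bar2.0: B3->F3 leap 6st
  R7 @ bar2.1: F3->B3 leap 6st
  R7 @ bar5.0: B2->F3 leap 6st
  R1 @ bar6.0: F3/F4 P8 -> E3/E4 P8 similar

No (6 violations)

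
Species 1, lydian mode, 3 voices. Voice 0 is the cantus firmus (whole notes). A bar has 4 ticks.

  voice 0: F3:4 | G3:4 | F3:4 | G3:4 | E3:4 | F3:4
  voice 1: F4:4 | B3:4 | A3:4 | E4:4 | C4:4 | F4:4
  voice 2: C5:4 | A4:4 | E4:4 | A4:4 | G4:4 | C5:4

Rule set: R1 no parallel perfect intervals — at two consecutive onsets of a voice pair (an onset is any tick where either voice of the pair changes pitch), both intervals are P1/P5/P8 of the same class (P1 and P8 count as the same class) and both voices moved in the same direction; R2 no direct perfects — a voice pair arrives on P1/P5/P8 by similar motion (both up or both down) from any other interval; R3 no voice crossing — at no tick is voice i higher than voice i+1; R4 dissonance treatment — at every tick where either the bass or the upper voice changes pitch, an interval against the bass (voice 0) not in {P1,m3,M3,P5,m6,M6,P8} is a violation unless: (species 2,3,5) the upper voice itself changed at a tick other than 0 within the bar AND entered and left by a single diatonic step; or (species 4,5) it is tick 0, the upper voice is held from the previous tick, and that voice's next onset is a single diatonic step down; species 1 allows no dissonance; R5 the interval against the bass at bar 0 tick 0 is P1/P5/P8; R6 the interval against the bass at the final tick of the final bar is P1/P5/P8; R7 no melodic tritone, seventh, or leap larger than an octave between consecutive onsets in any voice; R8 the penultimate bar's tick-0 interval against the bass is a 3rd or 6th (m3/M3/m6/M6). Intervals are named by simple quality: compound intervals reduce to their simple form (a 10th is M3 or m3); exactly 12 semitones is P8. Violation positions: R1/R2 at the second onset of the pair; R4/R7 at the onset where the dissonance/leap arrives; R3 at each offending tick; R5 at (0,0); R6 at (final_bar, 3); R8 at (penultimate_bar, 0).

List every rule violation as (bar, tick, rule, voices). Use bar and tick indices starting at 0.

(1, 0, R4, (0, 2))
(1, 0, R7, (1,))
(2, 0, R2, (1, 2))
(2, 0, R4, (0, 2))
(3, 0, R4, (0, 2))
(4, 0, R2, (1, 2))
(5, 0, R1, (1, 2))
(5, 0, R2, (0, 1))
(5, 0, R2, (0, 2))

bar 0: v0=F3 v1=F4 v2=C5 downbeat P5
bar 1: v0=G3 v1=B3 v2=A4 downbeat M2
bar 2: v0=F3 v1=A3 v2=E4 downbeat M7
bar 3: v0=G3 v1=E4 v2=A4 downbeat M2
bar 4: v0=E3 v1=C4 v2=G4 downbeat m3
bar 5: v0=F3 v1=F4 v2=C5 downbeat P5
  -> R4 @ bar 1 tick 0 v(0, 2): G3/A4 M2 untreated
  -> R7 @ bar 1 tick 0 v(1,): F4->B3 leap 6st
  -> R2 @ bar 2 tick 0 v(1, 2): B3/A4 m7 -> A3/E4 P5 similar
  -> R4 @ bar 2 tick 0 v(0, 2): F3/E4 M7 untreated
  -> R4 @ bar 3 tick 0 v(0, 2): G3/A4 M2 untreated
  -> R2 @ bar 4 tick 0 v(1, 2): E4/A4 P4 -> C4/G4 P5 similar
  -> R1 @ bar 5 tick 0 v(1, 2): C4/G4 P5 -> F4/C5 P5 similar
  -> R2 @ bar 5 tick 0 v(0, 1): E3/C4 m6 -> F3/F4 P8 similar
  -> R2 @ bar 5 tick 0 v(0, 2): E3/G4 m3 -> F3/C5 P5 similar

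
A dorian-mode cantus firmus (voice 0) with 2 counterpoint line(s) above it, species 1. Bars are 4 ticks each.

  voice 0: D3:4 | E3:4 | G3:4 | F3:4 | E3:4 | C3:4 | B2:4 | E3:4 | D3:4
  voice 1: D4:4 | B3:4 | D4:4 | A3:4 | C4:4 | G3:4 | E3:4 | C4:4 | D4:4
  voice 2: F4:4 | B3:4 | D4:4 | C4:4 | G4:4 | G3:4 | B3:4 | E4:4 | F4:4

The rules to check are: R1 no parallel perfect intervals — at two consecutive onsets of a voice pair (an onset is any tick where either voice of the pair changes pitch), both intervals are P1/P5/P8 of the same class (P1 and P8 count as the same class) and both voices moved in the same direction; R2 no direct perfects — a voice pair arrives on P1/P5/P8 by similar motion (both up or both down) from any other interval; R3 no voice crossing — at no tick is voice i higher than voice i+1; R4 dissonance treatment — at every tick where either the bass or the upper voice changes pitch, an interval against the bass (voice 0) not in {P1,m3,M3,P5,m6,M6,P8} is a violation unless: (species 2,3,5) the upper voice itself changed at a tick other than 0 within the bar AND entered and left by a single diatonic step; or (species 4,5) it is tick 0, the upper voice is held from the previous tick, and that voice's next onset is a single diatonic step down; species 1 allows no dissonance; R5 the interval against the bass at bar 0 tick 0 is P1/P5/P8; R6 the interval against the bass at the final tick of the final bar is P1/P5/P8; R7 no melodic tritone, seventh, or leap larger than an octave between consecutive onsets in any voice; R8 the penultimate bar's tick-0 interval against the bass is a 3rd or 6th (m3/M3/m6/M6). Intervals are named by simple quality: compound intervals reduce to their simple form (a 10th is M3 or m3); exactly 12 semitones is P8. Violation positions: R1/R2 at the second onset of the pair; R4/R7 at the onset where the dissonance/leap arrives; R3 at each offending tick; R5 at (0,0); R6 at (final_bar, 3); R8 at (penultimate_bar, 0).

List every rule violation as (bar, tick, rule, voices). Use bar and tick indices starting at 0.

(0, 0, R5, (0, 2))
(1, 0, R2, (1, 2))
(1, 0, R7, (2,))
(2, 0, R1, (0, 1))
(2, 0, R1, (0, 2))
(2, 0, R1, (1, 2))
(3, 0, R1, (0, 2))
(4, 0, R2, (1, 2))
(5, 0, R2, (0, 1))
(5, 0, R2, (0, 2))
(5, 0, R2, (1, 2))
(6, 0, R4, (0, 1))
(7, 0, R1, (0, 2))
(7, 0, R8, (0, 2))
(8, 3, R6, (0, 2))

bar 0: v0=D3 v1=D4 v2=F4 downbeat m3
bar 1: v0=E3 v1=B3 v2=B3 downbeat P5
bar 2: v0=G3 v1=D4 v2=D4 downbeat P5
bar 3: v0=F3 v1=A3 v2=C4 downbeat P5
bar 4: v0=E3 v1=C4 v2=G4 downbeat m3
bar 5: v0=C3 v1=G3 v2=G3 downbeat P5
bar 6: v0=B2 v1=E3 v2=B3 downbeat P8
bar 7: v0=E3 v1=C4 v2=E4 downbeat P8
bar 8: v0=D3 v1=D4 v2=F4 downbeat m3
  -> R5 @ bar 0 tick 0 v(0, 2): opens on m3
  -> R2 @ bar 1 tick 0 v(1, 2): D4/F4 m3 -> B3/B3 P1 similar
  -> R7 @ bar 1 tick 0 v(2,): F4->B3 leap 6st
  -> R1 @ bar 2 tick 0 v(0, 1): E3/B3 P5 -> G3/D4 P5 similar
  -> R1 @ bar 2 tick 0 v(0, 2): E3/B3 P5 -> G3/D4 P5 similar
  -> R1 @ bar 2 tick 0 v(1, 2): B3/B3 P1 -> D4/D4 P1 similar
  -> R1 @ bar 3 tick 0 v(0, 2): G3/D4 P5 -> F3/C4 P5 similar
  -> R2 @ bar 4 tick 0 v(1, 2): A3/C4 m3 -> C4/G4 P5 similar
  -> R2 @ bar 5 tick 0 v(0, 1): E3/C4 m6 -> C3/G3 P5 similar
  -> R2 @ bar 5 tick 0 v(0, 2): E3/G4 m3 -> C3/G3 P5 similar
  -> R2 @ bar 5 tick 0 v(1, 2): C4/G4 P5 -> G3/G3 P1 similar
  -> R4 @ bar 6 tick 0 v(0, 1): B2/E3 P4 untreated
  -> R1 @ bar 7 tick 0 v(0, 2): B2/B3 P8 -> E3/E4 P8 similar
  -> R8 @ bar 7 tick 0 v(0, 2): penult P8 not 3rd/6th
  -> R6 @ bar 8 tick 3 v(0, 2): closes on m3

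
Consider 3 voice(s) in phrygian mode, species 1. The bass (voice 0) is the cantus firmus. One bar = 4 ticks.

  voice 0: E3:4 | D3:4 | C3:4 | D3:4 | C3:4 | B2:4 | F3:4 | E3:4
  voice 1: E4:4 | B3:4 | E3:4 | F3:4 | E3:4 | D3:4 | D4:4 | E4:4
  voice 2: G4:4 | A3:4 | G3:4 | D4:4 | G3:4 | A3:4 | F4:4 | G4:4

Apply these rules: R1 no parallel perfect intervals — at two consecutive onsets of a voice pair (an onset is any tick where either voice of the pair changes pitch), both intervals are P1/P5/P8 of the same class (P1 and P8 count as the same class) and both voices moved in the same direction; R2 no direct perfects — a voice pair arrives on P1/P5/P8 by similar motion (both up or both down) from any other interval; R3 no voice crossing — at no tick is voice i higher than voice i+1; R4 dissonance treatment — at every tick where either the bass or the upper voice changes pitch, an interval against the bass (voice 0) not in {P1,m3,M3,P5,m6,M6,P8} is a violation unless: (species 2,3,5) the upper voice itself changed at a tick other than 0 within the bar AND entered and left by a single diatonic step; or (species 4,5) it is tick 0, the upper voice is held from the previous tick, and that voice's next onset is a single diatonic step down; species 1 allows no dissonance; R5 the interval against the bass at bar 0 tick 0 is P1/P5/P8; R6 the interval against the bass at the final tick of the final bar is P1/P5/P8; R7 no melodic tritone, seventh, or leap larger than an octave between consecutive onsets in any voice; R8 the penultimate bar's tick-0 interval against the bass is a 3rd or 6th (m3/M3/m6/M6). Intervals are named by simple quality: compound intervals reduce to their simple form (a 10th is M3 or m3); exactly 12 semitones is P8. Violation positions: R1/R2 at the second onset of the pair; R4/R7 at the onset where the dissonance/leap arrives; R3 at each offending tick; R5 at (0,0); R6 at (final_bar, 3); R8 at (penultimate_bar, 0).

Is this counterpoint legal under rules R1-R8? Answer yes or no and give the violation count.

bar 0: v0=E3 v1=E4 v2=G4 (m3)
bar 1: v0=D3 v1=B3 v2=A3 (P5)
bar 2: v0=C3 v1=E3 v2=G3 (P5)
bar 3: v0=D3 v1=F3 v2=D4 (P8)
bar 4: v0=C3 v1=E3 v2=G3 (P5)
bar 5: v0=B2 v1=D3 v2=A3 (m7)
bar 6: v0=F3 v1=D4 v2=F4 (P8)
bar 7: v0=E3 v1=E4 v2=G4 (m3)
  R5 @ bar0.0: opens on m3
  R2 @ bar1.0: E3/G4 m3 -> D3/A3 P5 similar
  R3 @ bar1.0: B3 above A3
  R7 @ bar1.0: G4->A3 leap 10st
  R3 @ bar1.1: B3 above A3
  R3 @ bar1.2: B3 above A3
  R3 @ bar1.3: B3 above A3
  R1 @ bar2.0: D3/A3 P5 -> C3/G3 P5 similar
  R2 @ bar3.0: C3/G3 P5 -> D3/D4 P8 similar
  R2 @ bar4.0: D3/D4 P8 -> C3/G3 P5 similar
  R4 @ bar5.0: B2/A3 m7 untreated
  R2 @ bar6.0: B2/A3 m7 -> F3/F4 P8 similar
  R7 @ bar6.0: B2->F3 leap 6st
  R8 @ bar6.0: penult P8 not 3rd/6th
  R6 @ bar7.3: closes on m3

No (15 violations)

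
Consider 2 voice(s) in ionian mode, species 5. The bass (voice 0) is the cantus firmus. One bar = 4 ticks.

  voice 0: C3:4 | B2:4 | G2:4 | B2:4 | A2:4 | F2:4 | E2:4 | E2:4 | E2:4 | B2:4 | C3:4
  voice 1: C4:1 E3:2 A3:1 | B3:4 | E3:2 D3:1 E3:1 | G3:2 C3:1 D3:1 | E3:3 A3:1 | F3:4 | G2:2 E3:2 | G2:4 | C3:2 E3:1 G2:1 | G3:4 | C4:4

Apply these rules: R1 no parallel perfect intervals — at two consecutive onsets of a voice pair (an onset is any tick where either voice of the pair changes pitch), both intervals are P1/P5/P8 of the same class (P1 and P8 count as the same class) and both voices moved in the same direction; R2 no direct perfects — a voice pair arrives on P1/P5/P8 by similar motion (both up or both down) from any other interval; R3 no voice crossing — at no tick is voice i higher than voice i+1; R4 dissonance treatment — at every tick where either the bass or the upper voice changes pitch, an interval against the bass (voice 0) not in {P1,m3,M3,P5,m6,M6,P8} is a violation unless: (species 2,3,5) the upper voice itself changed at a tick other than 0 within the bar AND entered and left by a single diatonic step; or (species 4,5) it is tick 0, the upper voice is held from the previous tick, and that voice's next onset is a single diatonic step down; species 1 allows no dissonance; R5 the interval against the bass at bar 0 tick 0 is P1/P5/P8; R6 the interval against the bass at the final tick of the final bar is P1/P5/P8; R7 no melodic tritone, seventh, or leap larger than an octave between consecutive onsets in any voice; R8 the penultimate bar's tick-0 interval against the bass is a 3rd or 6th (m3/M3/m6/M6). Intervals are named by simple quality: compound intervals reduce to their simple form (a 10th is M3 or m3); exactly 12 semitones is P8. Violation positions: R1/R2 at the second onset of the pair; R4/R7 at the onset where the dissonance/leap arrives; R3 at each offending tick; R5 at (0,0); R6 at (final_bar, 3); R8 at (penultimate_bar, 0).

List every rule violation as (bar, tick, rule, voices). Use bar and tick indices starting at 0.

bar 0: v0=C3 v1=C4 downbeat P8
bar 1: v0=B2 v1=B3 downbeat P8
bar 2: v0=G2 v1=E3 downbeat M6
bar 3: v0=B2 v1=G3 downbeat m6
bar 4: v0=A2 v1=E3 downbeat P5
bar 5: v0=F2 v1=F3 downbeat P8
bar 6: v0=E2 v1=G2 downbeat m3
bar 7: v0=E2 v1=G2 downbeat m3
bar 8: v0=E2 v1=C3 downbeat m6
bar 9: v0=B2 v1=G3 downbeat m6
bar 10: v0=C3 v1=C4 downbeat P8
  -> R4 @ bar 3 tick 2 v(0, 1): B2/C3 m2 untreated
  -> R1 @ bar 5 tick 0 v(0, 1): A2/A3 P8 -> F2/F3 P8 similar
  -> R7 @ bar 6 tick 0 v(1,): F3->G2 leap 10st
  -> R2 @ bar 10 tick 0 v(0, 1): B2/G3 m6 -> C3/C4 P8 similar

(3, 2, R4, (0, 1))
(5, 0, R1, (0, 1))
(6, 0, R7, (1,))
(10, 0, R2, (0, 1))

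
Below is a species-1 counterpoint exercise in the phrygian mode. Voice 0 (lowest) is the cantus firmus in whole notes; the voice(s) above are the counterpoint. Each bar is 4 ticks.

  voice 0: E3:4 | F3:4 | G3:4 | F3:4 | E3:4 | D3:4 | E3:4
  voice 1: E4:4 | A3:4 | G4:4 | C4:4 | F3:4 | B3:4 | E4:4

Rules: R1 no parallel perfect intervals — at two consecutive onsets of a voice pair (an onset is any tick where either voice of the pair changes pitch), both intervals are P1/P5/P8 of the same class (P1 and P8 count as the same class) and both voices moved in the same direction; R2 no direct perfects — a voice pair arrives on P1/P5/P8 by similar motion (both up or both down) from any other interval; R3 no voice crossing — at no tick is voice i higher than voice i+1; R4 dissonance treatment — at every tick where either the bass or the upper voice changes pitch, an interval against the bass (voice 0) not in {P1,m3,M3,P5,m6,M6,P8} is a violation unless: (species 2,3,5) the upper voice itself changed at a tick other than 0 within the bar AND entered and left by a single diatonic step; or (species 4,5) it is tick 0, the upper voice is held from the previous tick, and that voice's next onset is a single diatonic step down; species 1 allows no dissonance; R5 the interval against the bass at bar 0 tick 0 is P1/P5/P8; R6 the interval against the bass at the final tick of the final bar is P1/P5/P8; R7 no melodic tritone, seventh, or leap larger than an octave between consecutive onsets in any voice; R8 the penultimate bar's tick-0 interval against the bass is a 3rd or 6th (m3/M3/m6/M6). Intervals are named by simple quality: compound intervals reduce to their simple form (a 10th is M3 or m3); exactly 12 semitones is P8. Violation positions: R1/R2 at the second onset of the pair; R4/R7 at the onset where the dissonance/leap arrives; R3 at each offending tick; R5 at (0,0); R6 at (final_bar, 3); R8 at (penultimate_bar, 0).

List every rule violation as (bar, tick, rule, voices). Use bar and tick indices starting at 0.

bar 0: v0=E3 v1=E4 downbeat P8
bar 1: v0=F3 v1=A3 downbeat M3
bar 2: v0=G3 v1=G4 downbeat P8
bar 3: v0=F3 v1=C4 downbeat P5
bar 4: v0=E3 v1=F3 downbeat m2
bar 5: v0=D3 v1=B3 downbeat M6
bar 6: v0=E3 v1=E4 downbeat P8
  -> R2 @ bar 2 tick 0 v(0, 1): F3/A3 M3 -> G3/G4 P8 similar
  -> R7 @ bar 2 tick 0 v(1,): A3->G4 leap 10st
  -> R2 @ bar 3 tick 0 v(0, 1): G3/G4 P8 -> F3/C4 P5 similar
  -> R4 @ bar 4 tick 0 v(0, 1): E3/F3 m2 untreated
  -> R7 @ bar 5 tick 0 v(1,): F3->B3 leap 6st
  -> R2 @ bar 6 tick 0 v(0, 1): D3/B3 M6 -> E3/E4 P8 similar

(2, 0, R2, (0, 1))
(2, 0, R7, (1,))
(3, 0, R2, (0, 1))
(4, 0, R4, (0, 1))
(5, 0, R7, (1,))
(6, 0, R2, (0, 1))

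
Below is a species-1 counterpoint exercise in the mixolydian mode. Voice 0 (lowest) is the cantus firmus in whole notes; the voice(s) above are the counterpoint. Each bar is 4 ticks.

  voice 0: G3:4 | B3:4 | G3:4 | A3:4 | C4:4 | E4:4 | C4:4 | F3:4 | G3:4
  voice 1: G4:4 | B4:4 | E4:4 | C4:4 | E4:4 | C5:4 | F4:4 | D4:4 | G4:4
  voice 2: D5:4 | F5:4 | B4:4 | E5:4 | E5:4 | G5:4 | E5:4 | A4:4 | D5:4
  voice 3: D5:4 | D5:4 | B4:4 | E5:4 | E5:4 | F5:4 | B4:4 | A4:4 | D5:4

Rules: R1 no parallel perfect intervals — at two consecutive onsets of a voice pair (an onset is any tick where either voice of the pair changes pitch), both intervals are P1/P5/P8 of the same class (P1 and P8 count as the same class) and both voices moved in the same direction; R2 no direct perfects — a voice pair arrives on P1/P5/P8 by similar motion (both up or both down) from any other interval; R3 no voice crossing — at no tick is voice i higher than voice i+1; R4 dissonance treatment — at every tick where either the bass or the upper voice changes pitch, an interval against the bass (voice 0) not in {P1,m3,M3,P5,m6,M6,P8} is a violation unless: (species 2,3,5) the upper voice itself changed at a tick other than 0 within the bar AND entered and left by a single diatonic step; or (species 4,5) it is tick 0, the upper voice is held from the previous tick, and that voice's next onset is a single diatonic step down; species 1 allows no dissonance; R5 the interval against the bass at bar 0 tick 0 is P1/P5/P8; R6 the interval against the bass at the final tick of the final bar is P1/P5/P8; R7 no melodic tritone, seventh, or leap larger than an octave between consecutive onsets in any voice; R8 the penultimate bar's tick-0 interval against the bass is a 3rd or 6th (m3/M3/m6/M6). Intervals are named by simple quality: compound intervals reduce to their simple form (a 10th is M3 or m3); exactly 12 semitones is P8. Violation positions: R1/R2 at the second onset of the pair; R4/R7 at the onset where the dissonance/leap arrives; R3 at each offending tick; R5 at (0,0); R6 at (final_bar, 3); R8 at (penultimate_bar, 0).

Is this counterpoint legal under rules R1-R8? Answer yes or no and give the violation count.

No (35 violations)

bar 0: v0=G3 v1=G4 v2=D5 v3=D5 (P5)
bar 1: v0=B3 v1=B4 v2=F5 v3=D5 (m3)
bar 2: v0=G3 v1=E4 v2=B4 v3=B4 (M3)
bar 3: v0=A3 v1=C4 v2=E5 v3=E5 (P5)
bar 4: v0=C4 v1=E4 v2=E5 v3=E5 (M3)
bar 5: v0=E4 v1=C5 v2=G5 v3=F5 (m2)
bar 6: v0=C4 v1=F4 v2=E5 v3=B4 (M7)
bar 7: v0=F3 v1=D4 v2=A4 v3=A4 (M3)
bar 8: v0=G3 v1=G4 v2=D5 v3=D5 (P5)
  R1 @ bar1.0: G3/G4 P8 -> B3/B4 P8 similar
  R3 @ bar1.0: F5 above D5
  R4 @ bar1.0: B3/F5 TT untreated
  R3 @ bar1.1: F5 above D5
  R3 @ bar1.2: F5 above D5
  R3 @ bar1.3: F5 above D5
  R2 @ bar2.0: B4/F5 TT -> E4/B4 P5 similar
  R2 @ bar2.0: B4/D5 m3 -> E4/B4 P5 similar
  R2 @ bar2.0: F5/D5 m3 -> B4/B4 P1 similar
  R7 @ bar2.0: F5->B4 leap 6st
  R1 @ bar3.0: B4/B4 P1 -> E5/E5 P1 similar
  R2 @ bar3.0: G3/B4 M3 -> A3/E5 P5 similar
  R2 @ bar3.0: G3/B4 M3 -> A3/E5 P5 similar
  R2 @ bar5.0: E4/E5 P8 -> C5/G5 P5 similar
  R3 @ bar5.0: G5 above F5
  R4 @ bar5.0: E4/F5 m2 untreated
  R3 @ bar5.1: G5 above F5
  R3 @ bar5.2: G5 above F5
  R3 @ bar5.3: G5 above F5
  R3 @ bar6.0: E5 above B4
  R4 @ bar6.0: C4/F4 P4 untreated
  R4 @ bar6.0: C4/B4 M7 untreated
  R7 @ bar6.0: F5->B4 leap 6st
  R3 @ bar6.1: E5 above B4
  R3 @ bar6.2: E5 above B4
  R3 @ bar6.3: E5 above B4
  R2 @ bar7.0: F4/E5 M7 -> D4/A4 P5 similar
  R2 @ bar7.0: F4/B4 TT -> D4/A4 P5 similar
  R2 @ bar7.0: E5/B4 P4 -> A4/A4 P1 similar
  R1 @ bar8.0: D4/A4 P5 -> G4/D5 P5 similar
  R1 @ bar8.0: D4/A4 P5 -> G4/D5 P5 similar
  R1 @ bar8.0: A4/A4 P1 -> D5/D5 P1 similar
  R2 @ bar8.0: F3/D4 M6 -> G3/G4 P8 similar
  R2 @ bar8.0: F3/A4 M3 -> G3/D5 P5 similar
  R2 @ bar8.0: F3/A4 M3 -> G3/D5 P5 similar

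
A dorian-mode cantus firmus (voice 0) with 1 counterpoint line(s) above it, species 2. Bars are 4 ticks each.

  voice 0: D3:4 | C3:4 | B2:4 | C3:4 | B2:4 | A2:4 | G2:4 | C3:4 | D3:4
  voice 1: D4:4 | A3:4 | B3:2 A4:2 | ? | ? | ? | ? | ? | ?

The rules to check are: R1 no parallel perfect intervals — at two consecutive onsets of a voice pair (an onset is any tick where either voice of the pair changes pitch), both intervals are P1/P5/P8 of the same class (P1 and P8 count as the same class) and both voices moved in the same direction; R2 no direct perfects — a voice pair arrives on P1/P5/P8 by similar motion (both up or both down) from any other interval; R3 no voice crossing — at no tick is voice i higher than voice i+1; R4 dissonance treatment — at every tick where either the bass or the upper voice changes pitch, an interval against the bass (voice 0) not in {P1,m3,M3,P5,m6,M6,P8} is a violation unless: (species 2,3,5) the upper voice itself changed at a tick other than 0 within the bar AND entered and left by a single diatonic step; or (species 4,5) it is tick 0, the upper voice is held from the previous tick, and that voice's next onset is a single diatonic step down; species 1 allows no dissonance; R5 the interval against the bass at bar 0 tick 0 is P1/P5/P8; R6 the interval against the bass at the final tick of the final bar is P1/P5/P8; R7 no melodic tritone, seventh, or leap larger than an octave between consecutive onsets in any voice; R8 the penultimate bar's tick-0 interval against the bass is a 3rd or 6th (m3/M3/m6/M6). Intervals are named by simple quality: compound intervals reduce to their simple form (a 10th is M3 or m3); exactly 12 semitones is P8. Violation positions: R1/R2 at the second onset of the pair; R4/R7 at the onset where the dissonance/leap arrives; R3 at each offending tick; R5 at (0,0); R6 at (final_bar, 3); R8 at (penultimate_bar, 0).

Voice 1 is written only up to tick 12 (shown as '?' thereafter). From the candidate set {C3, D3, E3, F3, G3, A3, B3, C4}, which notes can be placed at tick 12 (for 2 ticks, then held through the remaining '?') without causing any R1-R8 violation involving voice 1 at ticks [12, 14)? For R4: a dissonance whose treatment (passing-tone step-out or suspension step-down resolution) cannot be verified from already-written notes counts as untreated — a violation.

C3: violates R7
D3: violates R4,R7
E3: violates R7
F3: violates R4,R7
G3: violates R7
A3: legal
B3: violates R4,R7
C4: legal

{A3, C4}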